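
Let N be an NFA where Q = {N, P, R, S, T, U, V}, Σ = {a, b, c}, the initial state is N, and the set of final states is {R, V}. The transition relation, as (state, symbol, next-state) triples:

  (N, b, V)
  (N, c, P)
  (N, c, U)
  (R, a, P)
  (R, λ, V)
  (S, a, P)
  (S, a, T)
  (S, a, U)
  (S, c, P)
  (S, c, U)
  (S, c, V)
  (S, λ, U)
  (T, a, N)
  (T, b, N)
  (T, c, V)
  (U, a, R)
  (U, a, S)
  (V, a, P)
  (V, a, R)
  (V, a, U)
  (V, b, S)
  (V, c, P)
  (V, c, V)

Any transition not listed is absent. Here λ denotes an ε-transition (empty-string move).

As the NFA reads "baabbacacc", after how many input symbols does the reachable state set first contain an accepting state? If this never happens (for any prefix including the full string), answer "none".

Start in {N}.
Read 'b': {N} → {V}.
None of the earlier sets intersect F, but {V} does.

1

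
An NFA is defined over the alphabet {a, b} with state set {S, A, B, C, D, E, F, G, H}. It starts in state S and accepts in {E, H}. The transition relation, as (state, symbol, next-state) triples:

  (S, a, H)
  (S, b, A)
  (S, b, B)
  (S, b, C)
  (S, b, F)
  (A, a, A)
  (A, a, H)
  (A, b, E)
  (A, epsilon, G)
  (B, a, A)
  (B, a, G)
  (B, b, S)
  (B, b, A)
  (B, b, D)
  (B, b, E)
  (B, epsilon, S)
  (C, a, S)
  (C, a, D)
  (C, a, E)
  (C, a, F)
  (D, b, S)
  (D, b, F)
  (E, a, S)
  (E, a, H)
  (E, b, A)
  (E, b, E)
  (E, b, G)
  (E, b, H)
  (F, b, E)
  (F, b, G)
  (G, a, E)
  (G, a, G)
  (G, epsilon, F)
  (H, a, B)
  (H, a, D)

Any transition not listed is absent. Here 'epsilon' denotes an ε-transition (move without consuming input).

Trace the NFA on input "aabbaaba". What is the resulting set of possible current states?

Start in {S}.
Read 'a': S→{H}; now {H}.
Read 'a': H→{B, D}; union {B, D}; ε-closure = {S, B, D}.
Read 'b': S→{A, B, C, F}, B→{S, A, D, E}, D→{S, F}; union {S, A, B, C, D, E, F}; ε-closure = {S, A, B, C, D, E, F, G}.
Read 'b': S→{A, B, C, F}, A→{E}, B→{S, A, D, E}, C→∅, D→{S, F}, E→{A, E, G, H}, F→{E, G}, G→∅; now {S, A, B, C, D, E, F, G, H}.
Read 'a': S→{H}, A→{A, H}, B→{A, G}, C→{S, D, E, F}, D→∅, E→{S, H}, F→∅, G→{E, G}, H→{B, D}; now {S, A, B, D, E, F, G, H}.
Read 'a': S→{H}, A→{A, H}, B→{A, G}, D→∅, E→{S, H}, F→∅, G→{E, G}, H→{B, D}; union {S, A, B, D, E, G, H}; ε-closure = {S, A, B, D, E, F, G, H}.
Read 'b': S→{A, B, C, F}, A→{E}, B→{S, A, D, E}, D→{S, F}, E→{A, E, G, H}, F→{E, G}, G→∅, H→∅; now {S, A, B, C, D, E, F, G, H}.
Read 'a': S→{H}, A→{A, H}, B→{A, G}, C→{S, D, E, F}, D→∅, E→{S, H}, F→∅, G→{E, G}, H→{B, D}; now {S, A, B, D, E, F, G, H}.

{S, A, B, D, E, F, G, H}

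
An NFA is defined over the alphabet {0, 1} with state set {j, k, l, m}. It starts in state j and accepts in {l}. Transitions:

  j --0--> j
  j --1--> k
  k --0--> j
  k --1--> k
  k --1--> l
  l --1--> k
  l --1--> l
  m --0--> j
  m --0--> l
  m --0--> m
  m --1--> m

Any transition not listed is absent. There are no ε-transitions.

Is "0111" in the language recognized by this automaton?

Start in {j}.
Read '0': {j} → {j}.
Read '1': {j} → {k}.
Read '1': {k} → {k, l}.
Read '1': {k, l} → {k, l}.
The final set {k, l} contains the accepting state l.

Yes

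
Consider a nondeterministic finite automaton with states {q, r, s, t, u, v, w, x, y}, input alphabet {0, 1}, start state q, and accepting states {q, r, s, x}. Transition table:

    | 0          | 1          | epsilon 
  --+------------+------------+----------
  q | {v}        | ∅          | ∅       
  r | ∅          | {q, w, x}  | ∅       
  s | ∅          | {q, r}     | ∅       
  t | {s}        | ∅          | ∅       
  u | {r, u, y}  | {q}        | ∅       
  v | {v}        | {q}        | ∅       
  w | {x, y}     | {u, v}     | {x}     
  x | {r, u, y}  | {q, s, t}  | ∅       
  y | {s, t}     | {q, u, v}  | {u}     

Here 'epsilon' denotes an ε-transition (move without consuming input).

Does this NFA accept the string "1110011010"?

No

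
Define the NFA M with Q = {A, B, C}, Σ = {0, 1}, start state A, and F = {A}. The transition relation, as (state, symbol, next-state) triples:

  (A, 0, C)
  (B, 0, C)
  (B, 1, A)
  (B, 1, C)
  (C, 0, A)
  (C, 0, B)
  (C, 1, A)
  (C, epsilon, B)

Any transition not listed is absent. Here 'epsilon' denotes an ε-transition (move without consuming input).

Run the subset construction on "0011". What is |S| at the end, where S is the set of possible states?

Start in {A}.
Read '0': A→{C}; union {C}; ε-closure = {B, C}.
Read '0': B→{C}, C→{A, B}; now {A, B, C}.
Read '1': A→∅, B→{A, C}, C→{A}; union {A, C}; ε-closure = {A, B, C}.
Read '1': A→∅, B→{A, C}, C→{A}; union {A, C}; ε-closure = {A, B, C}.
That set has 3 states.

3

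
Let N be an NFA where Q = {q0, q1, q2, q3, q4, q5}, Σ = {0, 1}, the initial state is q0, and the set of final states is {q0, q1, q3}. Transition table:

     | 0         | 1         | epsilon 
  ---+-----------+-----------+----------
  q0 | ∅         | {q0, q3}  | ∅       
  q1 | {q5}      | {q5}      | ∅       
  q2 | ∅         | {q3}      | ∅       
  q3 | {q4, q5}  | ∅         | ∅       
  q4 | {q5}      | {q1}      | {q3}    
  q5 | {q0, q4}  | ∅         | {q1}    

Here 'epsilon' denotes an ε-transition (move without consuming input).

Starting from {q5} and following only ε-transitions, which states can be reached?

{q1, q5}

Begin with {q5}.
ε-move q5 → q1; add q1.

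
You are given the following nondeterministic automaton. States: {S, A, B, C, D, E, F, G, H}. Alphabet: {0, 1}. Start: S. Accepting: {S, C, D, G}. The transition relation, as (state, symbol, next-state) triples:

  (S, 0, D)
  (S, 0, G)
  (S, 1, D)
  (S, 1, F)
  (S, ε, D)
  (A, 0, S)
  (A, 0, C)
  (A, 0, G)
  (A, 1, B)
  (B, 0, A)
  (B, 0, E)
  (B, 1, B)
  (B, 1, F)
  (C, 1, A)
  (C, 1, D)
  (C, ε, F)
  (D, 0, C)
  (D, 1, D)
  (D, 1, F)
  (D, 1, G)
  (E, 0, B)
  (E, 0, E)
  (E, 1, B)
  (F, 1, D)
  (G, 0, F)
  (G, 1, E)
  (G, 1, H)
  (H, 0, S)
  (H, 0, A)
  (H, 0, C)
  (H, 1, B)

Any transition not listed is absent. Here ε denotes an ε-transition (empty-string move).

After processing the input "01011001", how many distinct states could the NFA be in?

7

Start: ε-closure({S}) = {S, D}.
Read '0': S→{D, G}, D→{C}; union {C, D, G}; ε-closure = {C, D, F, G}.
Read '1': C→{A, D}, D→{D, F, G}, F→{D}, G→{E, H}; now {A, D, E, F, G, H}.
Read '0': A→{S, C, G}, D→{C}, E→{B, E}, F→∅, G→{F}, H→{S, A, C}; union {S, A, B, C, E, F, G}; ε-closure = {S, A, B, C, D, E, F, G}.
Read '1': S→{D, F}, A→{B}, B→{B, F}, C→{A, D}, D→{D, F, G}, E→{B}, F→{D}, G→{E, H}; now {A, B, D, E, F, G, H}.
Read '1': A→{B}, B→{B, F}, D→{D, F, G}, E→{B}, F→{D}, G→{E, H}, H→{B}; now {B, D, E, F, G, H}.
Read '0': B→{A, E}, D→{C}, E→{B, E}, F→∅, G→{F}, H→{S, A, C}; union {S, A, B, C, E, F}; ε-closure = {S, A, B, C, D, E, F}.
Read '0': S→{D, G}, A→{S, C, G}, B→{A, E}, C→∅, D→{C}, E→{B, E}, F→∅; union {S, A, B, C, D, E, G}; ε-closure = {S, A, B, C, D, E, F, G}.
Read '1': S→{D, F}, A→{B}, B→{B, F}, C→{A, D}, D→{D, F, G}, E→{B}, F→{D}, G→{E, H}; now {A, B, D, E, F, G, H}.
That set has 7 states.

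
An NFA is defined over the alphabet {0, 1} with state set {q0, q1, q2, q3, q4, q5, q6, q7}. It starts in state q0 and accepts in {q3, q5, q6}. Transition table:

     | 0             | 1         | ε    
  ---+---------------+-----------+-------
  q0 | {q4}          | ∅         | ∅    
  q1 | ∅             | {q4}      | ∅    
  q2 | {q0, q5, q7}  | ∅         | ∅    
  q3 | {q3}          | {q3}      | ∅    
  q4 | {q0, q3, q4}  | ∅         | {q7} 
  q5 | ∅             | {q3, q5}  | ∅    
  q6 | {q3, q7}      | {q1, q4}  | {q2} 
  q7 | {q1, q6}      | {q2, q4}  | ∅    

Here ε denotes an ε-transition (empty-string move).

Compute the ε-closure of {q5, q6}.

Begin with {q5, q6}.
ε-move q6 → q2; add q2.

{q2, q5, q6}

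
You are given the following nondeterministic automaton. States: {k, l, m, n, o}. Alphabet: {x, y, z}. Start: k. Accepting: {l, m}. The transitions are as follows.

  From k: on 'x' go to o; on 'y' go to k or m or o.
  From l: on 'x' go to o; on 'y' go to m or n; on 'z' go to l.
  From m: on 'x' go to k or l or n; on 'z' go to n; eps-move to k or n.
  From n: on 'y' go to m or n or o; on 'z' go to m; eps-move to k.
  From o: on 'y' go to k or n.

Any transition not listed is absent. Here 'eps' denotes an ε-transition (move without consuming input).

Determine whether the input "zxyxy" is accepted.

No

Start in {k}.
Read 'z': k→∅; now ∅.
The set is empty and remains empty for the remaining 4 symbols.
The final set ∅ contains no accepting state.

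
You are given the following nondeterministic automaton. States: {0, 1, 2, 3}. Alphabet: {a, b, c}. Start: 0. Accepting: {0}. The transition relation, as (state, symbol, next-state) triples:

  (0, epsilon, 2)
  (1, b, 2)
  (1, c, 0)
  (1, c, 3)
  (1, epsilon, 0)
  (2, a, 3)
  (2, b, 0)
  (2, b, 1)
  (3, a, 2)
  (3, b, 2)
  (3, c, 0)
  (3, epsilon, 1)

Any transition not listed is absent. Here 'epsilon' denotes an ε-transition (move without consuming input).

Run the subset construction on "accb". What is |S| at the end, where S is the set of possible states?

Start: ε-closure({0}) = {0, 2}.
Read 'a': {0, 2} → {0, 1, 2, 3}.
Read 'c': {0, 1, 2, 3} → {0, 1, 2, 3}.
Read 'c': {0, 1, 2, 3} → {0, 1, 2, 3}.
Read 'b': {0, 1, 2, 3} → {0, 1, 2}.
That set has 3 states.

3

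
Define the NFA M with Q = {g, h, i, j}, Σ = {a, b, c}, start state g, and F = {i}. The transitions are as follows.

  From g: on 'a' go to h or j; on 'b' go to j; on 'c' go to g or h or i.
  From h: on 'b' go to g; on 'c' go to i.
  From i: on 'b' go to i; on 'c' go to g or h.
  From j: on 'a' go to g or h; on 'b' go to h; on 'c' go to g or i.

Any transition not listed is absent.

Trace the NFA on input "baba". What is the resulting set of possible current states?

{g, h, j}

Start in {g}.
Read 'b': g→{j}; now {j}.
Read 'a': j→{g, h}; now {g, h}.
Read 'b': g→{j}, h→{g}; now {g, j}.
Read 'a': g→{h, j}, j→{g, h}; now {g, h, j}.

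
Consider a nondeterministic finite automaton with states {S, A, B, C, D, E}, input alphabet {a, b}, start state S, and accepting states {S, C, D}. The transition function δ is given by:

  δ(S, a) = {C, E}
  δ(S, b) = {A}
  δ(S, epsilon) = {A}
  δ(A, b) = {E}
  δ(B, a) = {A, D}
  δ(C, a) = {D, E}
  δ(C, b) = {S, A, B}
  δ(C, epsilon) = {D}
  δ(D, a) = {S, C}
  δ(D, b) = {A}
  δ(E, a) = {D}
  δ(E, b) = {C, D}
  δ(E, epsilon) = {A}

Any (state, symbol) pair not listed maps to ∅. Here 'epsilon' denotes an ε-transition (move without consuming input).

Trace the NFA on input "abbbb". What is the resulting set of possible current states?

{S, A, B, C, D, E}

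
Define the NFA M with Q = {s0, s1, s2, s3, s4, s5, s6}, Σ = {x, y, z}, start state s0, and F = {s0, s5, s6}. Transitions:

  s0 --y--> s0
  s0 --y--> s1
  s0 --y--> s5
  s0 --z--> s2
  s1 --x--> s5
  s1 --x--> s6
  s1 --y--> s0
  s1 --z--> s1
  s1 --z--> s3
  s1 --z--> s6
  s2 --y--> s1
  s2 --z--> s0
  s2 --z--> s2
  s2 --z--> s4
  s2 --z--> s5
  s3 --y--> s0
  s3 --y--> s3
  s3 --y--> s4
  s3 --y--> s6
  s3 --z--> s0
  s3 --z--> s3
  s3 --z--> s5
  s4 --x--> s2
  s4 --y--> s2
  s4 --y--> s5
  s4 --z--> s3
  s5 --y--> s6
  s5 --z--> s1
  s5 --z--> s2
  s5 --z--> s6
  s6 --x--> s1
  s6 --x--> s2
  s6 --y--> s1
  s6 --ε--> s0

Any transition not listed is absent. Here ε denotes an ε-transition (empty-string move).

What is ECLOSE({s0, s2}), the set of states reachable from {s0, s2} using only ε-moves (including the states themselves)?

{s0, s2}

Begin with {s0, s2}.
No ε-moves leave this set, so the closure equals the set itself.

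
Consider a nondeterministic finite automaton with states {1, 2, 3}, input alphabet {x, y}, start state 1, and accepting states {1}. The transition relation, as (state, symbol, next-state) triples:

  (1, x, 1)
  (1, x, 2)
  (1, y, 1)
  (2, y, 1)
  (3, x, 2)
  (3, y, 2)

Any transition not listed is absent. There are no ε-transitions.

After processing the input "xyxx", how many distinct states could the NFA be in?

Start in {1}.
Read 'x': 1→{1, 2}; now {1, 2}.
Read 'y': 1→{1}, 2→{1}; now {1}.
Read 'x': 1→{1, 2}; now {1, 2}.
Read 'x': 1→{1, 2}, 2→∅; now {1, 2}.
That set has 2 states.

2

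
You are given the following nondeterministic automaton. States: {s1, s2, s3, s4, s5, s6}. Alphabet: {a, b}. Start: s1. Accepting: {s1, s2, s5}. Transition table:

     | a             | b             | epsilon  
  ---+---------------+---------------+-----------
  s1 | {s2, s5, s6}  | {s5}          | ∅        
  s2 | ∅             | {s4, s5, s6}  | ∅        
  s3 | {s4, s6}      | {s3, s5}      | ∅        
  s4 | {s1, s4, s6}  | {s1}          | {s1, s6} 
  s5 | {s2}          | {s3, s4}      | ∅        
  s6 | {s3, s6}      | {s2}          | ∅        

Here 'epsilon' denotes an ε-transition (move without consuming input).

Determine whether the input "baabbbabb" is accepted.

No

Start in {s1}.
Read 'b': s1→{s5}; now {s5}.
Read 'a': s5→{s2}; now {s2}.
Read 'a': s2→∅; now ∅.
The set is empty and remains empty for the remaining 6 symbols.
The final set ∅ contains no accepting state.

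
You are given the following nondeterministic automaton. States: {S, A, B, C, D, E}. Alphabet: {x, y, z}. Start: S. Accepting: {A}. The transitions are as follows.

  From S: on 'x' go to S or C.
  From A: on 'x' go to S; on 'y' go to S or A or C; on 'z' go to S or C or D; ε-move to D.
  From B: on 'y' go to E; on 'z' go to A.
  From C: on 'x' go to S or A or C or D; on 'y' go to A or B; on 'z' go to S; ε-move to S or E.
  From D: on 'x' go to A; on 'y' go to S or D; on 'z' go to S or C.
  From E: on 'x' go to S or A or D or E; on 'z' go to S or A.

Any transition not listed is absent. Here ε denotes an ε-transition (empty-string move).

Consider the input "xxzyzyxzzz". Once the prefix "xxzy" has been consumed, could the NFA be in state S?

Yes

Start in {S}.
Read 'x': S→{S, C}; union {S, C}; ε-closure = {S, C, E}.
Read 'x': S→{S, C}, C→{S, A, C, D}, E→{S, A, D, E}; now {S, A, C, D, E}.
Read 'z': S→∅, A→{S, C, D}, C→{S}, D→{S, C}, E→{S, A}; union {S, A, C, D}; ε-closure = {S, A, C, D, E}.
Read 'y': S→∅, A→{S, A, C}, C→{A, B}, D→{S, D}, E→∅; union {S, A, B, C, D}; ε-closure = {S, A, B, C, D, E}.
State S is in {S, A, B, C, D, E}.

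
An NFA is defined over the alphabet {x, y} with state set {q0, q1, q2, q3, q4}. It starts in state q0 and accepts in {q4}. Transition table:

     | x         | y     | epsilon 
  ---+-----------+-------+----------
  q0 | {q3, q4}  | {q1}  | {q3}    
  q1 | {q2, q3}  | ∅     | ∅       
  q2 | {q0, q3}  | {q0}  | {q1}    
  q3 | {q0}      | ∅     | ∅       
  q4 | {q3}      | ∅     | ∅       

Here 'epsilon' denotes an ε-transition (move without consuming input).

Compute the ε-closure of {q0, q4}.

Begin with {q0, q4}.
ε-move q0 → q3; add q3.

{q0, q3, q4}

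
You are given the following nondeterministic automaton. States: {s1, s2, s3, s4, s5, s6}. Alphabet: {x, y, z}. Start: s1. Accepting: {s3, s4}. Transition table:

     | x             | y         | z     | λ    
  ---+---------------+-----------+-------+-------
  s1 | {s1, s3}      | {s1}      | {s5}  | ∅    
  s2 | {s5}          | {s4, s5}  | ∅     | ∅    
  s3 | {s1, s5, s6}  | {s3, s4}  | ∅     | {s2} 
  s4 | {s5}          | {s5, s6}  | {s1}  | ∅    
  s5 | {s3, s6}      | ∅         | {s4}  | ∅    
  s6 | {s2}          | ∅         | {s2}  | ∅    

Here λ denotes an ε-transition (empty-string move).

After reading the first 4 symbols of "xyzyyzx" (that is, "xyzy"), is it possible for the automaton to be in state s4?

Start in {s1}.
Read 'x': {s1} → {s1, s2, s3}.
Read 'y': {s1, s2, s3} → {s1, s2, s3, s4, s5}.
Read 'z': {s1, s2, s3, s4, s5} → {s1, s4, s5}.
Read 'y': {s1, s4, s5} → {s1, s5, s6}.
State s4 is not in {s1, s5, s6}.

No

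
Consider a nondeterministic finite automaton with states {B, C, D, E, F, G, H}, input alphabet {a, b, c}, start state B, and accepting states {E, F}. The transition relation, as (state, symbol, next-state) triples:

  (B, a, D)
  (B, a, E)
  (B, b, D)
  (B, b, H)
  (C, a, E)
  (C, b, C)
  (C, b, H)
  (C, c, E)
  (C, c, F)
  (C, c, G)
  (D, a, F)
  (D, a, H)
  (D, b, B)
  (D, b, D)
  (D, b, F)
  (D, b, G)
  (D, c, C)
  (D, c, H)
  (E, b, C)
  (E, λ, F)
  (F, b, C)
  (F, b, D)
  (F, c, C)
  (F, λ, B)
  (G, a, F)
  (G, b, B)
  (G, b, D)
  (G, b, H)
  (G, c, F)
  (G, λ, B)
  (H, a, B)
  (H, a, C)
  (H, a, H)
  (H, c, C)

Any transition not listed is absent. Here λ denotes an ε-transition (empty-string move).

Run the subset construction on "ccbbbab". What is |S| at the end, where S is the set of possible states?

0

Start in {B}.
Read 'c': {B} → ∅.
The set is empty and remains empty for the remaining 6 symbols.
That set has 0 states.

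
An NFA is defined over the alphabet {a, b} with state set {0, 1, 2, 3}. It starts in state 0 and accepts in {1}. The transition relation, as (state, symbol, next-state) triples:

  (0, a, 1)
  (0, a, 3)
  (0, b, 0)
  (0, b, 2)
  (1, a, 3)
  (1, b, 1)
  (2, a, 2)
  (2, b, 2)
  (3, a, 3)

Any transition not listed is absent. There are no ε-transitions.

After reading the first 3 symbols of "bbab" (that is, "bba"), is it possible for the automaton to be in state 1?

Start in {0}.
Read 'b': {0} → {0, 2}.
Read 'b': {0, 2} → {0, 2}.
Read 'a': {0, 2} → {1, 2, 3}.
State 1 is in {1, 2, 3}.

Yes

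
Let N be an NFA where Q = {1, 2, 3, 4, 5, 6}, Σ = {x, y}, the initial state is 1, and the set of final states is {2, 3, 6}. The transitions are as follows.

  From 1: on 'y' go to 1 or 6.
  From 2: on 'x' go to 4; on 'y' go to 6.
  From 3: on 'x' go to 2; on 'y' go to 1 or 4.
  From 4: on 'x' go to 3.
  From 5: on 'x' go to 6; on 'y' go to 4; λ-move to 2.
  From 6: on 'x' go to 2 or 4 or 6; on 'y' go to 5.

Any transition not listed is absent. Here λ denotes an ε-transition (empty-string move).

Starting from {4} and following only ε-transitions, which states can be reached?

{4}

Begin with {4}.
No ε-moves leave this set, so the closure equals the set itself.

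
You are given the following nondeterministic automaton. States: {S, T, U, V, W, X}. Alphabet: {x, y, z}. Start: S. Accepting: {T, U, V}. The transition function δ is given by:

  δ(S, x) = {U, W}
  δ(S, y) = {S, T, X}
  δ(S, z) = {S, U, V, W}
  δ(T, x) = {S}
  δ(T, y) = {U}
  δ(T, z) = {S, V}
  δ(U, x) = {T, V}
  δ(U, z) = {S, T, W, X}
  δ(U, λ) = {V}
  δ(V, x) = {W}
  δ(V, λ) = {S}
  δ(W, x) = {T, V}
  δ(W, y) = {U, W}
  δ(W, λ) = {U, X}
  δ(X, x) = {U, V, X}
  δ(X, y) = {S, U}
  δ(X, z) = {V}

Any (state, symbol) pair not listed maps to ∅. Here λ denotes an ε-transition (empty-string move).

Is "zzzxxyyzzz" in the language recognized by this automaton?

Yes

Start in {S}.
Read 'z': {S} → {S, U, V, W, X}.
Read 'z': {S, U, V, W, X} → {S, T, U, V, W, X}.
Read 'z': {S, T, U, V, W, X} → {S, T, U, V, W, X}.
Read 'x': {S, T, U, V, W, X} → {S, T, U, V, W, X}.
Read 'x': {S, T, U, V, W, X} → {S, T, U, V, W, X}.
Read 'y': {S, T, U, V, W, X} → {S, T, U, V, W, X}.
Read 'y': {S, T, U, V, W, X} → {S, T, U, V, W, X}.
Read 'z': {S, T, U, V, W, X} → {S, T, U, V, W, X}.
Read 'z': {S, T, U, V, W, X} → {S, T, U, V, W, X}.
Read 'z': {S, T, U, V, W, X} → {S, T, U, V, W, X}.
The final set {S, T, U, V, W, X} contains the accepting states T, U, V.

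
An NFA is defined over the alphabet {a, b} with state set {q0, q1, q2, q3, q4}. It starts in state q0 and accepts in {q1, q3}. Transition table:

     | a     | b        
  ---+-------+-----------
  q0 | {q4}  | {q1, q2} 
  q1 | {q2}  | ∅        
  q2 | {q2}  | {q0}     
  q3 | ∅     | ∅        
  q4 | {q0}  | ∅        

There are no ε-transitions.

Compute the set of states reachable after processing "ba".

Start in {q0}.
Read 'b': {q0} → {q1, q2}.
Read 'a': {q1, q2} → {q2}.

{q2}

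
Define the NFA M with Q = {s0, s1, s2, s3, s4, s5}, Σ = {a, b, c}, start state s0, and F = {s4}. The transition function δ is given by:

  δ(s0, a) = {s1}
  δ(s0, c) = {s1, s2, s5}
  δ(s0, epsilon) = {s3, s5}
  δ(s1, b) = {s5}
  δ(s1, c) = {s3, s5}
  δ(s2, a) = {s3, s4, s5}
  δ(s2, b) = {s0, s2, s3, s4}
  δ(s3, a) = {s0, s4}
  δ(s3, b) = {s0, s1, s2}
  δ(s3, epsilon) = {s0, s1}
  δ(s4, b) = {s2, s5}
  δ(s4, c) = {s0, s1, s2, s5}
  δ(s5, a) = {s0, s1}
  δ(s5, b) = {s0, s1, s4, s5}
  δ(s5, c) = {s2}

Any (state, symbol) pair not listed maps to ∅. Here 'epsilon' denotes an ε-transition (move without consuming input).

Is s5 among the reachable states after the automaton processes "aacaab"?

Yes

Start: ε-closure({s0}) = {s0, s1, s3, s5}.
Read 'a': {s0, s1, s3, s5} → {s0, s1, s3, s4, s5}.
Read 'a': {s0, s1, s3, s4, s5} → {s0, s1, s3, s4, s5}.
Read 'c': {s0, s1, s3, s4, s5} → {s0, s1, s2, s3, s5}.
Read 'a': {s0, s1, s2, s3, s5} → {s0, s1, s3, s4, s5}.
Read 'a': {s0, s1, s3, s4, s5} → {s0, s1, s3, s4, s5}.
Read 'b': {s0, s1, s3, s4, s5} → {s0, s1, s2, s3, s4, s5}.
State s5 is in {s0, s1, s2, s3, s4, s5}.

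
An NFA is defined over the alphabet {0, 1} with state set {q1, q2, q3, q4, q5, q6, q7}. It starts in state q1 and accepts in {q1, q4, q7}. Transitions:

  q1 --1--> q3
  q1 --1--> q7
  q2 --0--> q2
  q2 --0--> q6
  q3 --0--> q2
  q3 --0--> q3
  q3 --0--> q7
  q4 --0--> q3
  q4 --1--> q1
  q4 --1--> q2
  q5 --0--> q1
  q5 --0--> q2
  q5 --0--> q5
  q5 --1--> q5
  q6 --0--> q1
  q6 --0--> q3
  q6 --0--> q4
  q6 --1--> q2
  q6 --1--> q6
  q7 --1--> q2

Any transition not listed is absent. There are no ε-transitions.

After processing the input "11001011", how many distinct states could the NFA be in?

Start in {q1}.
Read '1': q1→{q3, q7}; now {q3, q7}.
Read '1': q3→∅, q7→{q2}; now {q2}.
Read '0': q2→{q2, q6}; now {q2, q6}.
Read '0': q2→{q2, q6}, q6→{q1, q3, q4}; now {q1, q2, q3, q4, q6}.
Read '1': q1→{q3, q7}, q2→∅, q3→∅, q4→{q1, q2}, q6→{q2, q6}; now {q1, q2, q3, q6, q7}.
Read '0': q1→∅, q2→{q2, q6}, q3→{q2, q3, q7}, q6→{q1, q3, q4}, q7→∅; now {q1, q2, q3, q4, q6, q7}.
Read '1': q1→{q3, q7}, q2→∅, q3→∅, q4→{q1, q2}, q6→{q2, q6}, q7→{q2}; now {q1, q2, q3, q6, q7}.
Read '1': q1→{q3, q7}, q2→∅, q3→∅, q6→{q2, q6}, q7→{q2}; now {q2, q3, q6, q7}.
That set has 4 states.

4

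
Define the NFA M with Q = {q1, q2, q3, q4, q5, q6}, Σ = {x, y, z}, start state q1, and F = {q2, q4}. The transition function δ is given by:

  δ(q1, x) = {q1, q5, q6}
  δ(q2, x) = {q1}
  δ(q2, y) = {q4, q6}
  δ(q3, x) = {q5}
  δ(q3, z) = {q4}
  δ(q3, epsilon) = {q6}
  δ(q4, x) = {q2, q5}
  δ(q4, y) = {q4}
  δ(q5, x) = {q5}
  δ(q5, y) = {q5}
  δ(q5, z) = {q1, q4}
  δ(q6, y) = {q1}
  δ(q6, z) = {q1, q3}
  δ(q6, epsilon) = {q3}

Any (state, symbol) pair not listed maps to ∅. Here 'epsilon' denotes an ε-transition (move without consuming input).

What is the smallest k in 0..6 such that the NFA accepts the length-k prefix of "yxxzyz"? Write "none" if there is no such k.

Start in {q1}.
Read 'y': q1→∅; now ∅.
The set is empty and remains empty for the remaining 5 symbols.
No reachable set along the way intersects F.

none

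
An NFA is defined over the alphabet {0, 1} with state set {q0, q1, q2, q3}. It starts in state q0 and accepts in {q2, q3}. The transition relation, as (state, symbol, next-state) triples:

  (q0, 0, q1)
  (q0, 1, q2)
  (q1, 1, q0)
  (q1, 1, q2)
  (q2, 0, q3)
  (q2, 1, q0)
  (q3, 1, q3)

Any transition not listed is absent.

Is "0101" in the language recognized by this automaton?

Start in {q0}.
Read '0': q0→{q1}; now {q1}.
Read '1': q1→{q0, q2}; now {q0, q2}.
Read '0': q0→{q1}, q2→{q3}; now {q1, q3}.
Read '1': q1→{q0, q2}, q3→{q3}; now {q0, q2, q3}.
The final set {q0, q2, q3} contains the accepting states q2, q3.

Yes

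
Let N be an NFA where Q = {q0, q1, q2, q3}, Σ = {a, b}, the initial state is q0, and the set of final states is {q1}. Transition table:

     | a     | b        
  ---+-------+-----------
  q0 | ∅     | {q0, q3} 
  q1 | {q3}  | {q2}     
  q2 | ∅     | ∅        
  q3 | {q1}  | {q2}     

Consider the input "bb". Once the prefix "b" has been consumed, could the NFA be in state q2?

Start in {q0}.
Read 'b': {q0} → {q0, q3}.
State q2 is not in {q0, q3}.

No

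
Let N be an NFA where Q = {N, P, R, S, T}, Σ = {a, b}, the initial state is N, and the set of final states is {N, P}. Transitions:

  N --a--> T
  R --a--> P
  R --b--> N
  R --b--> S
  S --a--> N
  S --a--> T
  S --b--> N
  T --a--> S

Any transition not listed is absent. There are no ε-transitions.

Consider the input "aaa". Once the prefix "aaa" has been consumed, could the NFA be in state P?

Start in {N}.
Read 'a': N→{T}; now {T}.
Read 'a': T→{S}; now {S}.
Read 'a': S→{N, T}; now {N, T}.
State P is not in {N, T}.

No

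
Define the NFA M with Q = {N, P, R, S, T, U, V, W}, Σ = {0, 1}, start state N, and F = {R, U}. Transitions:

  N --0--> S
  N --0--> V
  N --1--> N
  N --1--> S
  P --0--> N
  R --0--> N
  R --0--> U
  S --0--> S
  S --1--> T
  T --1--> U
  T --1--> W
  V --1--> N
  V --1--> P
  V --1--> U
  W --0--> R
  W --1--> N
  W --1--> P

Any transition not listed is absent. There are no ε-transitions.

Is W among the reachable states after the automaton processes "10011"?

Yes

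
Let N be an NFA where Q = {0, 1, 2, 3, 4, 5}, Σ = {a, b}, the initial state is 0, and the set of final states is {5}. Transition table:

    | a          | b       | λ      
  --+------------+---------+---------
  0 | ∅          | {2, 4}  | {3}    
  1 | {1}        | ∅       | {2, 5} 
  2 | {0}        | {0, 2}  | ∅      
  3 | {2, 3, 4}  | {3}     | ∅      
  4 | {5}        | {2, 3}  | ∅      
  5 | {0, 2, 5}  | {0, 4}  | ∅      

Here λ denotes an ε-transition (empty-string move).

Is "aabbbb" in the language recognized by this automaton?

No

Start: ε-closure({0}) = {0, 3}.
Read 'a': 0→∅, 3→{2, 3, 4}; now {2, 3, 4}.
Read 'a': 2→{0}, 3→{2, 3, 4}, 4→{5}; now {0, 2, 3, 4, 5}.
Read 'b': 0→{2, 4}, 2→{0, 2}, 3→{3}, 4→{2, 3}, 5→{0, 4}; now {0, 2, 3, 4}.
Read 'b': 0→{2, 4}, 2→{0, 2}, 3→{3}, 4→{2, 3}; now {0, 2, 3, 4}.
Read 'b': 0→{2, 4}, 2→{0, 2}, 3→{3}, 4→{2, 3}; now {0, 2, 3, 4}.
Read 'b': 0→{2, 4}, 2→{0, 2}, 3→{3}, 4→{2, 3}; now {0, 2, 3, 4}.
The final set {0, 2, 3, 4} contains no accepting state.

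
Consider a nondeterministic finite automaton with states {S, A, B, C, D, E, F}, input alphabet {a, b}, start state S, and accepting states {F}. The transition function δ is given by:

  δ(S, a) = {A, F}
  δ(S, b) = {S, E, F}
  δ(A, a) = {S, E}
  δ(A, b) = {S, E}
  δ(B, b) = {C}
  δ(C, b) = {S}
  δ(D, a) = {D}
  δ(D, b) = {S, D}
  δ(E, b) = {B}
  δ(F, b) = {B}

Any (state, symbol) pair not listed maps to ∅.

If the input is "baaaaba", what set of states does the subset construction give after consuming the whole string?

{A, F}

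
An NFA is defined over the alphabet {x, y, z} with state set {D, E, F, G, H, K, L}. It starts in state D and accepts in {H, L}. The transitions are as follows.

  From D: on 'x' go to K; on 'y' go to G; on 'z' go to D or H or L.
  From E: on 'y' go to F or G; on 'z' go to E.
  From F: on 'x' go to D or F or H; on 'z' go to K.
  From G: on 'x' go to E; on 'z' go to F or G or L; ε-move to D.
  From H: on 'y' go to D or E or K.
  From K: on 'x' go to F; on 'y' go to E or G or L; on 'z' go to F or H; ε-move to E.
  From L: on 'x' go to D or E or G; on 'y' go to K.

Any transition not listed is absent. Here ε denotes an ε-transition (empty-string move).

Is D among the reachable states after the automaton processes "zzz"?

Yes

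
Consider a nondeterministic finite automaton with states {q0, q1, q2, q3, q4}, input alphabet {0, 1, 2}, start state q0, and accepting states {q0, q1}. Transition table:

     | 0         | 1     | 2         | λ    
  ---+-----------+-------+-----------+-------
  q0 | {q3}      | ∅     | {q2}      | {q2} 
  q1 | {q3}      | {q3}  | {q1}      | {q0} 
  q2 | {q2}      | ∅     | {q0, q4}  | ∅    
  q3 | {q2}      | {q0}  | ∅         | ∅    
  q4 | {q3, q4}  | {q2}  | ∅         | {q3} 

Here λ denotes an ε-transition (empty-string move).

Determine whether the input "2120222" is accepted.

Start: ε-closure({q0}) = {q0, q2}.
Read '2': q0→{q2}, q2→{q0, q4}; union {q0, q2, q4}; ε-closure = {q0, q2, q3, q4}.
Read '1': q0→∅, q2→∅, q3→{q0}, q4→{q2}; now {q0, q2}.
Read '2': q0→{q2}, q2→{q0, q4}; union {q0, q2, q4}; ε-closure = {q0, q2, q3, q4}.
Read '0': q0→{q3}, q2→{q2}, q3→{q2}, q4→{q3, q4}; now {q2, q3, q4}.
Read '2': q2→{q0, q4}, q3→∅, q4→∅; union {q0, q4}; ε-closure = {q0, q2, q3, q4}.
Read '2': q0→{q2}, q2→{q0, q4}, q3→∅, q4→∅; union {q0, q2, q4}; ε-closure = {q0, q2, q3, q4}.
Read '2': q0→{q2}, q2→{q0, q4}, q3→∅, q4→∅; union {q0, q2, q4}; ε-closure = {q0, q2, q3, q4}.
The final set {q0, q2, q3, q4} contains the accepting state q0.

Yes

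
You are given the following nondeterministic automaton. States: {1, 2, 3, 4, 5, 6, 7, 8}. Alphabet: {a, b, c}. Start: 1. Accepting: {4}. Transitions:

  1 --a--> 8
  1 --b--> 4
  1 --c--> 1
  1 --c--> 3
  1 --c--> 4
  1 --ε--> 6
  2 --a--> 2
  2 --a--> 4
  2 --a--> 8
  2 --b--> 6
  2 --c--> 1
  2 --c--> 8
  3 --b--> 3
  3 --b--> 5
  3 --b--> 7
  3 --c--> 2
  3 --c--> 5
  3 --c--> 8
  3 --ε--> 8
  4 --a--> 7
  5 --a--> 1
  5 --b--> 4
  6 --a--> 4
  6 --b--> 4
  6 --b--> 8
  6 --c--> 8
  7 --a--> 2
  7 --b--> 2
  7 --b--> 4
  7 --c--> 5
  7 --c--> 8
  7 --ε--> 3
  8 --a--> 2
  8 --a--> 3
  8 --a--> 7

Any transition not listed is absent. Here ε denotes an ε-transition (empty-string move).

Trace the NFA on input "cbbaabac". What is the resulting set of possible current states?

Start: ε-closure({1}) = {1, 6}.
Read 'c': 1→{1, 3, 4}, 6→{8}; union {1, 3, 4, 8}; ε-closure = {1, 3, 4, 6, 8}.
Read 'b': 1→{4}, 3→{3, 5, 7}, 4→∅, 6→{4, 8}, 8→∅; now {3, 4, 5, 7, 8}.
Read 'b': 3→{3, 5, 7}, 4→∅, 5→{4}, 7→{2, 4}, 8→∅; union {2, 3, 4, 5, 7}; ε-closure = {2, 3, 4, 5, 7, 8}.
Read 'a': 2→{2, 4, 8}, 3→∅, 4→{7}, 5→{1}, 7→{2}, 8→{2, 3, 7}; union {1, 2, 3, 4, 7, 8}; ε-closure = {1, 2, 3, 4, 6, 7, 8}.
Read 'a': 1→{8}, 2→{2, 4, 8}, 3→∅, 4→{7}, 6→{4}, 7→{2}, 8→{2, 3, 7}; now {2, 3, 4, 7, 8}.
Read 'b': 2→{6}, 3→{3, 5, 7}, 4→∅, 7→{2, 4}, 8→∅; union {2, 3, 4, 5, 6, 7}; ε-closure = {2, 3, 4, 5, 6, 7, 8}.
Read 'a': 2→{2, 4, 8}, 3→∅, 4→{7}, 5→{1}, 6→{4}, 7→{2}, 8→{2, 3, 7}; union {1, 2, 3, 4, 7, 8}; ε-closure = {1, 2, 3, 4, 6, 7, 8}.
Read 'c': 1→{1, 3, 4}, 2→{1, 8}, 3→{2, 5, 8}, 4→∅, 6→{8}, 7→{5, 8}, 8→∅; union {1, 2, 3, 4, 5, 8}; ε-closure = {1, 2, 3, 4, 5, 6, 8}.

{1, 2, 3, 4, 5, 6, 8}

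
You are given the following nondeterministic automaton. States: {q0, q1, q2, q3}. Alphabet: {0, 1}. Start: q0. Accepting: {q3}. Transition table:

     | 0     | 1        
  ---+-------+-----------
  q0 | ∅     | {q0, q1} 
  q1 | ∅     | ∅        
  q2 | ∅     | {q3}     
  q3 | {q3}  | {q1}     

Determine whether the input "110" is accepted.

Start in {q0}.
Read '1': q0→{q0, q1}; now {q0, q1}.
Read '1': q0→{q0, q1}, q1→∅; now {q0, q1}.
Read '0': q0→∅, q1→∅; now ∅.
The final set ∅ contains no accepting state.

No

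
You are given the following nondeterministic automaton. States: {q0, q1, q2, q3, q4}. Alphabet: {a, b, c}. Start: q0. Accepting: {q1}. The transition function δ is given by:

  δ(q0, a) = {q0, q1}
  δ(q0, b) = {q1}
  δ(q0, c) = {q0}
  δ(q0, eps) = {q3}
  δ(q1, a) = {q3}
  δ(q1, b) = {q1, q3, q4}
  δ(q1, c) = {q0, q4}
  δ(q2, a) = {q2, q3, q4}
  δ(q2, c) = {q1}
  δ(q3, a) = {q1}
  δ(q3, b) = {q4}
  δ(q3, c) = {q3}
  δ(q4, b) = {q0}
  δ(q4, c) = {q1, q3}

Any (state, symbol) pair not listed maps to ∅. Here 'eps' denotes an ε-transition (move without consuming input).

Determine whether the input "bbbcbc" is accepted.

Yes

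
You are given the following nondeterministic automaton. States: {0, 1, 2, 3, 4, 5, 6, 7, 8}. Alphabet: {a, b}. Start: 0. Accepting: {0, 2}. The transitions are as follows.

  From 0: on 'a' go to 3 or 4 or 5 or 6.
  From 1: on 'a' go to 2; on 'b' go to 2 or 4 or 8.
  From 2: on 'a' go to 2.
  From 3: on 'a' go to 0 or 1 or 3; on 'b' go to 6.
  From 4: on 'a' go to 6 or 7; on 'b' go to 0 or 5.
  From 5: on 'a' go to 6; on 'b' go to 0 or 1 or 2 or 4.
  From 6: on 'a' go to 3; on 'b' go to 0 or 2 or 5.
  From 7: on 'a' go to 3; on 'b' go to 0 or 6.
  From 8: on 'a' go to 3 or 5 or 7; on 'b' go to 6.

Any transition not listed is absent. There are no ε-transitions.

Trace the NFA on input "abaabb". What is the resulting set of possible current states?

Start in {0}.
Read 'a': {0} → {3, 4, 5, 6}.
Read 'b': {3, 4, 5, 6} → {0, 1, 2, 4, 5, 6}.
Read 'a': {0, 1, 2, 4, 5, 6} → {2, 3, 4, 5, 6, 7}.
Read 'a': {2, 3, 4, 5, 6, 7} → {0, 1, 2, 3, 6, 7}.
Read 'b': {0, 1, 2, 3, 6, 7} → {0, 2, 4, 5, 6, 8}.
Read 'b': {0, 2, 4, 5, 6, 8} → {0, 1, 2, 4, 5, 6}.

{0, 1, 2, 4, 5, 6}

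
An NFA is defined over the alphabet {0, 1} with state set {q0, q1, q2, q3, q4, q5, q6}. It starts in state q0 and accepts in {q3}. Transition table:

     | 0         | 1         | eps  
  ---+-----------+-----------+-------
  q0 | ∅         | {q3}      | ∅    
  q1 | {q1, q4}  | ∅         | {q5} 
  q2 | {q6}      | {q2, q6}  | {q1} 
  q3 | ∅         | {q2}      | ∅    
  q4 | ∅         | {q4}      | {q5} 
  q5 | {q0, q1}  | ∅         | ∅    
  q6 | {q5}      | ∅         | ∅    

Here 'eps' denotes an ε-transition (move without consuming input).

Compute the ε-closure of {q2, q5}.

{q1, q2, q5}

Begin with {q2, q5}.
ε-move q2 → q1; add q1.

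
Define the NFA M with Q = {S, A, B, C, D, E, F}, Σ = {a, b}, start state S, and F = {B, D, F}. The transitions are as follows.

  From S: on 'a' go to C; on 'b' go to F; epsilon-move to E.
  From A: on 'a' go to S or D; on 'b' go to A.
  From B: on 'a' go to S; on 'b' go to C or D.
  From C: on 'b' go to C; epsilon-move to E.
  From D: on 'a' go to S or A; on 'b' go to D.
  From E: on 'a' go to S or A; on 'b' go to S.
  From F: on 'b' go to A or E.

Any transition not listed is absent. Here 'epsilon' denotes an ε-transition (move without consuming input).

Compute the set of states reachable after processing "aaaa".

Start: ε-closure({S}) = {S, E}.
Read 'a': S→{C}, E→{S, A}; union {S, A, C}; ε-closure = {S, A, C, E}.
Read 'a': S→{C}, A→{S, D}, C→∅, E→{S, A}; union {S, A, C, D}; ε-closure = {S, A, C, D, E}.
Read 'a': S→{C}, A→{S, D}, C→∅, D→{S, A}, E→{S, A}; union {S, A, C, D}; ε-closure = {S, A, C, D, E}.
Read 'a': S→{C}, A→{S, D}, C→∅, D→{S, A}, E→{S, A}; union {S, A, C, D}; ε-closure = {S, A, C, D, E}.

{S, A, C, D, E}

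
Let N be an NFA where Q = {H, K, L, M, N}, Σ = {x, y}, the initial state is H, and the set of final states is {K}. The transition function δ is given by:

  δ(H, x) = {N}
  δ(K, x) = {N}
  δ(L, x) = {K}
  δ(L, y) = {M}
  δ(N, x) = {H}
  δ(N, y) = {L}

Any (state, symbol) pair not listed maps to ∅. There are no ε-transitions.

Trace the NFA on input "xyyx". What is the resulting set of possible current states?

∅

Start in {H}.
Read 'x': {H} → {N}.
Read 'y': {N} → {L}.
Read 'y': {L} → {M}.
Read 'x': {M} → ∅.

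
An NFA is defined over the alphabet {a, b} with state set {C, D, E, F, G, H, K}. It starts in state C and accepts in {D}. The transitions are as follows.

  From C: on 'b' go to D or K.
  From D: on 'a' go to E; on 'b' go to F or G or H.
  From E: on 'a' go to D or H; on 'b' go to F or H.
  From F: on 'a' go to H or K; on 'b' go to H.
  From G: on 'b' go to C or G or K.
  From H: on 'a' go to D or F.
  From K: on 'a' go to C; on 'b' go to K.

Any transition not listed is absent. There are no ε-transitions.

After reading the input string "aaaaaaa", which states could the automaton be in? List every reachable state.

Start in {C}.
Read 'a': C→∅; now ∅.
The set is empty and remains empty for the remaining 6 symbols.

∅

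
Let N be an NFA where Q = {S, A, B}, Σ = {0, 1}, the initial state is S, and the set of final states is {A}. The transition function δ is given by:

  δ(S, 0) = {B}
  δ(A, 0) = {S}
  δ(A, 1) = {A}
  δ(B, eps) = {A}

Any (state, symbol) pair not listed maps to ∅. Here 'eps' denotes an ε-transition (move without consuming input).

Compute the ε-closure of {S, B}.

Begin with {S, B}.
ε-move B → A; add A.

{S, A, B}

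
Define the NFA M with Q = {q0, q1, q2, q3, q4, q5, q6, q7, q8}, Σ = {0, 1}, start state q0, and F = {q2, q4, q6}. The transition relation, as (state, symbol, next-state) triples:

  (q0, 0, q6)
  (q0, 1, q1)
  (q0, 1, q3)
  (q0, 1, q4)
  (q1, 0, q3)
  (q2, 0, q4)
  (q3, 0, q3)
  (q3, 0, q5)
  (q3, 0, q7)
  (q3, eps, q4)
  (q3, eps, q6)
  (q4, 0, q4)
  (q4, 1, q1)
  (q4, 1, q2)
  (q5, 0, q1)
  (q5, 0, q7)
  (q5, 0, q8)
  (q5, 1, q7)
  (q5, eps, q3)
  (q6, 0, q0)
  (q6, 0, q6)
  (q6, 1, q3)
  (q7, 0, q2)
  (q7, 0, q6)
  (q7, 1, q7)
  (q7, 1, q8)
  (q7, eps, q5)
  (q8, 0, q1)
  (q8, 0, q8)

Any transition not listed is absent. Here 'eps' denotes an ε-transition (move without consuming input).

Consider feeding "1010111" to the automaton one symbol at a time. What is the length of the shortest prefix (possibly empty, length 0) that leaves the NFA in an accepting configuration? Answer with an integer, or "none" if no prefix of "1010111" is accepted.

1

Start in {q0}.
Read '1': q0→{q1, q3, q4}; union {q1, q3, q4}; ε-closure = {q1, q3, q4, q6}.
None of the earlier sets intersect F, but {q1, q3, q4, q6} does.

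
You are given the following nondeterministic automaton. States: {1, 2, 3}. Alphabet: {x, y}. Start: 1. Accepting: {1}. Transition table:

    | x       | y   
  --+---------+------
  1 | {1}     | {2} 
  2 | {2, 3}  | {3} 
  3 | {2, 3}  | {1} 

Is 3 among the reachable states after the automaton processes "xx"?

No

Start in {1}.
Read 'x': 1→{1}; now {1}.
Read 'x': 1→{1}; now {1}.
State 3 is not in {1}.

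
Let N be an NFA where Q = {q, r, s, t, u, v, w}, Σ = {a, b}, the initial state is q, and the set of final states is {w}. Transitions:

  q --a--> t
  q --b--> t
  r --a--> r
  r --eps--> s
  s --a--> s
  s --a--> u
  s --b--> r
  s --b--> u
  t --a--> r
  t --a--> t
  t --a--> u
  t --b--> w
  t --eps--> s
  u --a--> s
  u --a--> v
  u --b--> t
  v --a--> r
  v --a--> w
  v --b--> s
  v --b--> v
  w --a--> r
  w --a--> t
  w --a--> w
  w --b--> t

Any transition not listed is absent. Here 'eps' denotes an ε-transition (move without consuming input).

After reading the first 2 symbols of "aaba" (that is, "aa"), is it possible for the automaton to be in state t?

Yes

Start in {q}.
Read 'a': q→{t}; union {t}; ε-closure = {s, t}.
Read 'a': s→{s, u}, t→{r, t, u}; now {r, s, t, u}.
State t is in {r, s, t, u}.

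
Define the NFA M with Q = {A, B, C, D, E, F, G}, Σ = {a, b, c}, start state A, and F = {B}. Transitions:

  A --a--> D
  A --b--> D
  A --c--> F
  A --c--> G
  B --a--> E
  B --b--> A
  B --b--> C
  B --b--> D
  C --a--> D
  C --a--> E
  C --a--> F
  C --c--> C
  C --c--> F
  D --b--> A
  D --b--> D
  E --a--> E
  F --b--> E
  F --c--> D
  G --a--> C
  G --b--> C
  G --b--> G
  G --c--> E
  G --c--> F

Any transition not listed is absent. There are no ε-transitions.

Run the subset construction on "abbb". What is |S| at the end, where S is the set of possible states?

2

Start in {A}.
Read 'a': A→{D}; now {D}.
Read 'b': D→{A, D}; now {A, D}.
Read 'b': A→{D}, D→{A, D}; now {A, D}.
Read 'b': A→{D}, D→{A, D}; now {A, D}.
That set has 2 states.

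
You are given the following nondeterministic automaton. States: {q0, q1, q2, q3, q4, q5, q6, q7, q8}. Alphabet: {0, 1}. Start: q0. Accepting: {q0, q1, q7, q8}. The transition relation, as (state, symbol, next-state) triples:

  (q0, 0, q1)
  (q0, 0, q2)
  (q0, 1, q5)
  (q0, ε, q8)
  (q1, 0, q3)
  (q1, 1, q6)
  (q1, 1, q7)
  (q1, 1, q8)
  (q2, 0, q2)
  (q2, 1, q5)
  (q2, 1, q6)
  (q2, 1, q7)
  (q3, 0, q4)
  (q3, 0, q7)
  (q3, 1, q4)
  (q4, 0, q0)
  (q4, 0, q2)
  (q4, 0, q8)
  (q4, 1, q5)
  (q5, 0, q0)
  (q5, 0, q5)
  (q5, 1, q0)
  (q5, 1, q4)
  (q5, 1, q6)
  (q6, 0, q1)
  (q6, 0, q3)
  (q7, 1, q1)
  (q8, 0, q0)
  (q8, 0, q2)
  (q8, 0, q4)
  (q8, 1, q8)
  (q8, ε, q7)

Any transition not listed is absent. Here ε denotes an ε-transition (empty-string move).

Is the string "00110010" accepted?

Yes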